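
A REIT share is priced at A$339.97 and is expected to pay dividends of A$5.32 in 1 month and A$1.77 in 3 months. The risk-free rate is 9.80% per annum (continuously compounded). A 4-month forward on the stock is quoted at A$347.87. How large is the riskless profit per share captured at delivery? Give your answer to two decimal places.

A$3.85 per share

PV(dividends) I = 5.32·e^(−0.0980·1/12) + 1.77·e^(−0.0980·3/12) = 7.0039
Fair forward F* = (S − I)·e^(rT) = (339.97 − 7.0039)·e^0.032667 = 332.9661 × 1.033206 = 344.0226
Market A$347.87 > fair 344.0226: forward overpriced → cash-and-carry (borrow at r, buy the stock and collect the dividends, short the forward).
Profit at T = |F_mkt − F*| = |347.87 − 344.0226| = A$3.85 per share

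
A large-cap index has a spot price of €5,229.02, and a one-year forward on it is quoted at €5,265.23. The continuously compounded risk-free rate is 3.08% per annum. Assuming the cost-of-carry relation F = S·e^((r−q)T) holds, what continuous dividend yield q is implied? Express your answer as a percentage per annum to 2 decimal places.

2.39%

From F = S·e^((r−q)T): (r − q) = ln(F/S)/T
ln(5265.23/5229.02) = ln(1.006925) = 0.006901
(r − q) = 0.006901 / (12/12) = 0.006901
q = r − ln(F/S)/T = 0.0308 − 0.006901 = 0.023899
q = 2.39%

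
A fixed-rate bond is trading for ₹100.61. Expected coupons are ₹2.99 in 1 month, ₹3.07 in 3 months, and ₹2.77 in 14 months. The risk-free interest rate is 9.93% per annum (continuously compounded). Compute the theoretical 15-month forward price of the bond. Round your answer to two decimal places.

PV(coupons) I = 2.99·e^(−0.0993·1/12) + 3.07·e^(−0.0993·3/12) + 2.77·e^(−0.0993·14/12)
I = 2.9654 + 2.9947 + 2.4670 = 8.4271
F = (S − I)·e^(rT) = (100.61 − 8.4271) · e^(0.0993·15/12)
= 92.1829 · e^0.124125 = 92.1829 × 1.132157 = ₹104.37

₹104.37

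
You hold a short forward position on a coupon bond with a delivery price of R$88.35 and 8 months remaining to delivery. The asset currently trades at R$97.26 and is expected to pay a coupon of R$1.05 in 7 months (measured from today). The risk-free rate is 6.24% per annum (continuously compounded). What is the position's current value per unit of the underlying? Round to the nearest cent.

PV(remaining coupons) I = 1.05·e^(−0.0624·7/12) = 1.0125
Current forward F = (S − I)·e^(rT) = (97.26 − 1.0125)·e^(0.0624·8/12) = 96.2475 × 1.042477 = 100.3358
Value (long) = (F − K)·e^(−rT) = (100.3358 − 88.35) × 0.959253 = 11.4974
Short position value = −(long value) = -R$11.50

-R$11.50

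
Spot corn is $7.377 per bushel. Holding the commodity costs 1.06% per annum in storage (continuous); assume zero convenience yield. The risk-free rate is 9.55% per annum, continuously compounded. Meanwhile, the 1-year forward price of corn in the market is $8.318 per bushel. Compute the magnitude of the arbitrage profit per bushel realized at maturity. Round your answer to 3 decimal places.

Fair forward: F* = S·e^(carry·T), with carry = (r + u) = 0.0955 + 0.0106 = 0.1061
F* = 7.377 · e^(0.1061 × 12/12) = 7.377 · e^0.106100 = 7.377 × 1.111933 = $8.2027
Market $8.318 > fair $8.2027: forward overpriced → cash-and-carry (buy spot, short the forward).
At maturity, profit = |F_mkt − F*| = |8.318 − 8.2027| = $0.115 per bushel

$0.115 per bushel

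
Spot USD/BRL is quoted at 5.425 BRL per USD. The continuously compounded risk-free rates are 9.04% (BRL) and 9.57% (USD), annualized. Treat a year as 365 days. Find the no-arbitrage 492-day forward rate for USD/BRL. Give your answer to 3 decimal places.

F = S·e^((r_BRL − r_USD)T) = 5.425 · e^((0.0904 − 0.0957) × 492/365)
= 5.425 · e^-0.007144 = 5.425 × 0.992881
F = 5.386 BRL per USD

5.386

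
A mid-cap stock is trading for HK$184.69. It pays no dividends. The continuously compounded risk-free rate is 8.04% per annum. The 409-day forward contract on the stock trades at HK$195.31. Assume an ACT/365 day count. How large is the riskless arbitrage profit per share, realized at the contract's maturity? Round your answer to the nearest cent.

HK$6.79 per share

Fair forward: F* = S·e^(carry·T), with carry = r = 0.0804
F* = 184.69 · e^(0.0804 × 409/365) = 184.69 · e^0.090092 = 184.69 × 1.094275 = HK$202.1016
Market HK$195.31 < fair HK$202.1016: forward underpriced → reverse cash-and-carry (short spot, go long the forward).
At maturity, profit = |F_mkt − F*| = |195.31 − 202.1016| = HK$6.79 per share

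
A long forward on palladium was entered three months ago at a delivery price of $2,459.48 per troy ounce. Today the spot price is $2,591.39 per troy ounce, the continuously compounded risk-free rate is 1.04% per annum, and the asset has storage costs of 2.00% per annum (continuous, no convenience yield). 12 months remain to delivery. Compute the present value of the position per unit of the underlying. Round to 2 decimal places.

$209.71 per troy ounce

Current fair forward for the remaining 12 months: F = S·e^((r + u)·T), (r + u) = 0.0104 + 0.0200 = 0.0304
F = 2591.39 · e^(0.0304 × 12/12) = 2591.39 × 1.03086680 = 2671.3779
Value of long forward = (F − K)·e^(−rT) = (2671.3779 − 2459.48) · e^(−0.0104·12/12)
= 211.8979 × 0.98965389 = 209.71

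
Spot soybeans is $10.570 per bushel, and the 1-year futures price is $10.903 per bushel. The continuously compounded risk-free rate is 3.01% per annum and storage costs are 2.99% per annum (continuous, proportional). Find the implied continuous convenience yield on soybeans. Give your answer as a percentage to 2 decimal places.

F = S·e^((r+u−y)T) ⇒ (r+u−y) = ln(F/S)/T
ln(10.903/10.570) = 0.031018; /T ⇒ 0.031018
y = r + u − ln(F/S)/T = 0.0301 + 0.0299 − 0.031018 = 0.028982
y = 2.90%

2.90%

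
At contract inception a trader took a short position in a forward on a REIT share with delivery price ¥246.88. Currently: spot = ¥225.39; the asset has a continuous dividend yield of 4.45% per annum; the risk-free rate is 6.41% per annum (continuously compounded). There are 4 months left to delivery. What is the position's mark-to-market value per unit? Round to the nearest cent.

Current fair forward for the remaining 4 months: F = S·e^((r − q)·T), (r − q) = 0.0641 − 0.0445 = 0.0196
F = 225.39 · e^(0.0196 × 4/12) = 225.39 × 1.006555 = 226.8674
Value of long forward = (F − K)·e^(−rT) = (226.8674 − 246.88) · e^(−0.0641·4/12)
= -20.0126 × 0.978860 = -19.59
Short position value = −(long value) = ¥19.59

¥19.59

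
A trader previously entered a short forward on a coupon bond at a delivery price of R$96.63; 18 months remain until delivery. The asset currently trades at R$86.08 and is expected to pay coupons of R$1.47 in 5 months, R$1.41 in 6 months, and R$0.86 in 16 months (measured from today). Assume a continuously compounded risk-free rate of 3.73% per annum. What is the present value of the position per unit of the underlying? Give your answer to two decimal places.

PV(remaining coupons) I = 1.47·e^(−0.0373·5/12) + 1.41·e^(−0.0373·6/12) + 0.86·e^(−0.0373·16/12) = 3.6496
Current forward F = (S − I)·e^(rT) = (86.08 − 3.6496)·e^(0.0373·18/12) = 82.4304 × 1.057545 = 87.1739
Value (long) = (F − K)·e^(−rT) = (87.1739 − 96.63) × 0.945586 = -8.9416
Short position value = −(long value) = R$8.94

R$8.94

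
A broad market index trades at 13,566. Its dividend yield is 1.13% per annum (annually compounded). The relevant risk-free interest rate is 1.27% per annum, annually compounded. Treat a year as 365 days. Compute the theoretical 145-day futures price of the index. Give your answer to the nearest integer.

13,573

F = S · (1+r)^T / (1+q)^T
= 13566 × 1.005026 / 1.004474 = 13566 × 1.000550
F = 13,573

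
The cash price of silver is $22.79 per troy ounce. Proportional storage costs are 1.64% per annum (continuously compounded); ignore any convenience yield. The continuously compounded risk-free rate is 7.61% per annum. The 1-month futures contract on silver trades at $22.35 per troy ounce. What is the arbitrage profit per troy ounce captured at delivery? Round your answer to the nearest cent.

$0.62 per troy ounce

Fair futures: F* = S·e^(carry·T), with carry = (r + u) = 0.0761 + 0.0164 = 0.0925
F* = 22.79 · e^(0.0925 × 1/12) = 22.79 · e^0.007708 = 22.79 × 1.007738 = $22.9663
Market $22.35 < fair $22.9663: forward underpriced → reverse cash-and-carry (short spot, go long the forward).
At maturity, profit = |F_mkt − F*| = |22.35 − 22.9663| = $0.62 per troy ounce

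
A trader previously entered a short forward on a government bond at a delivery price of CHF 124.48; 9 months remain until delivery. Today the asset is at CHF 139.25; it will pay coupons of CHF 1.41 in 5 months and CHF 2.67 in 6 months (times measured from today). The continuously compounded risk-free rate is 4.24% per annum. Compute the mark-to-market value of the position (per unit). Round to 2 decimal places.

PV(remaining coupons) I = 1.41·e^(−0.0424·5/12) + 2.67·e^(−0.0424·6/12) = 3.9993
Current forward F = (S − I)·e^(rT) = (139.25 − 3.9993)·e^(0.0424·9/12) = 135.2507 × 1.032311 = 139.6208
Value (long) = (F − K)·e^(−rT) = (139.6208 − 124.48) × 0.968700 = 14.6669
Short position value = −(long value) = -CHF 14.67

-CHF 14.67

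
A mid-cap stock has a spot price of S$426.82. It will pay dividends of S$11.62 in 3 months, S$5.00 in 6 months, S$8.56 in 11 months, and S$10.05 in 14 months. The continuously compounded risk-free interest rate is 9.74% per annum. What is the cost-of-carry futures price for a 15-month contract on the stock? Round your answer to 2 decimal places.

PV(dividends) I = 11.62·e^(−0.0974·3/12) + 5.00·e^(−0.0974·6/12) + 8.56·e^(−0.0974·11/12) + 10.05·e^(−0.0974·14/12)
I = 11.3405 + 4.7623 + 7.8289 + 8.9705 = 32.9022
F = (S − I)·e^(rT) = (426.82 − 32.9022) · e^(0.0974·15/12)
= 393.9178 · e^0.121750 = 393.9178 × 1.129472 = S$444.92

S$444.92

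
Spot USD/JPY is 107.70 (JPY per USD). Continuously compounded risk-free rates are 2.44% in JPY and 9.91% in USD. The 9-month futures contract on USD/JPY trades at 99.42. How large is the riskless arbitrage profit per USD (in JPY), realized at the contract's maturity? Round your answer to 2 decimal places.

Fair futures: F* = S·e^(carry·T), with carry = (r_JPY − r_USD) = 0.0244 − 0.0991 = -0.0747
F* = 107.70 · e^(-0.0747 × 9/12) = 107.70 · e^-0.056025 = 107.70 × 0.945515 = 101.8320
Market 99.42 < fair 101.8320: forward underpriced → reverse cash-and-carry (short spot, go long the forward).
At maturity, profit = |F_mkt − F*| = |99.42 − 101.8320| = 2.41 per USD (in JPY)

2.41 per USD (in JPY)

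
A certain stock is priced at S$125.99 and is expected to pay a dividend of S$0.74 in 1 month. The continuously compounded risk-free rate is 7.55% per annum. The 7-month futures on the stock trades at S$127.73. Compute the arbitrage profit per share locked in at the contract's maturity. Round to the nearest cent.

S$3.16 per share

PV(dividends) I = 0.74·e^(−0.0755·1/12) = 0.7354
Fair futures F* = (S − I)·e^(rT) = (125.99 − 0.7354)·e^0.044042 = 125.2546 × 1.045026 = 130.8943
Market S$127.73 < fair 130.8943: forward underpriced → reverse cash-and-carry (short the stock, invest proceeds at r, pay the dividends, go long the forward).
Profit at T = |F_mkt − F*| = |127.73 − 130.8943| = S$3.16 per share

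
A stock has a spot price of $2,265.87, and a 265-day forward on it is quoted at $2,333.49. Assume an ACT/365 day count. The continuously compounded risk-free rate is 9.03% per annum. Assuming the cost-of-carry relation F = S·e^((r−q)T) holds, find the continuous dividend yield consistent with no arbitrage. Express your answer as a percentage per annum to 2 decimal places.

From F = S·e^((r−q)T): (r − q) = ln(F/S)/T
ln(2333.49/2265.87) = ln(1.029843) = 0.029406
(r − q) = 0.029406 / (265/365) = 0.040503
q = r − ln(F/S)/T = 0.0903 − 0.040503 = 0.049797
q = 4.98%

4.98%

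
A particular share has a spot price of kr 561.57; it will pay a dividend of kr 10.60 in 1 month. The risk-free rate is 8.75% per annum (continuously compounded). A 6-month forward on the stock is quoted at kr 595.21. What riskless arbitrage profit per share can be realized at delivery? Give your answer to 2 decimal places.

PV(dividends) I = 10.60·e^(−0.0875·1/12) = 10.5230
Fair forward F* = (S − I)·e^(rT) = (561.57 − 10.5230)·e^0.043750 = 551.0470 × 1.044721 = 575.6904
Market kr 595.21 > fair 575.6904: forward overpriced → cash-and-carry (borrow at r, buy the stock and collect the dividends, short the forward).
Profit at T = |F_mkt − F*| = |595.21 − 575.6904| = kr 19.52 per share

kr 19.52 per share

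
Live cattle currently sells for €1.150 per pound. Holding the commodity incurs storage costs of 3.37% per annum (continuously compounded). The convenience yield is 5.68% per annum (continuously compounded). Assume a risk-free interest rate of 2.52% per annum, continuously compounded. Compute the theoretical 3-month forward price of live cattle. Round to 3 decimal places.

€1.151 per pound

Net carry = r + u − y = 0.0252 + 0.0337 − 0.0568 = 0.0021
F = S·e^((r+u−y)T) = 1.150 · e^(0.0021 × 3/12) = 1.150 · e^0.000525
= 1.150 × 1.000525 = €1.151 per pound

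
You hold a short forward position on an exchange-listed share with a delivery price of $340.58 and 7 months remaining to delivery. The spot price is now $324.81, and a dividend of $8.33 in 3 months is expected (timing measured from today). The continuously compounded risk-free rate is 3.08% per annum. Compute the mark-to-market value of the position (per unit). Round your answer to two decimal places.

$17.97

PV(remaining dividends) I = 8.33·e^(−0.0308·3/12) = 8.2661
Current forward F = (S − I)·e^(rT) = (324.81 − 8.2661)·e^(0.0308·7/12) = 316.5439 × 1.018129 = 322.2825
Value (long) = (F − K)·e^(−rT) = (322.2825 − 340.58) × 0.982194 = -17.9717
Short position value = −(long value) = $17.97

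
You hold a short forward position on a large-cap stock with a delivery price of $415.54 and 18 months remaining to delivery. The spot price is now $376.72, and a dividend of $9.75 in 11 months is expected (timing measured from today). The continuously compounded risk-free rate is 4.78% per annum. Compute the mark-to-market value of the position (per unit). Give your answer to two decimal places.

$19.40

PV(remaining dividends) I = 9.75·e^(−0.0478·11/12) = 9.3320
Current forward F = (S − I)·e^(rT) = (376.72 − 9.3320)·e^(0.0478·18/12) = 367.3880 × 1.074333 = 394.6971
Value (long) = (F − K)·e^(−rT) = (394.6971 − 415.54) × 0.930810 = -19.4008
Short position value = −(long value) = $19.40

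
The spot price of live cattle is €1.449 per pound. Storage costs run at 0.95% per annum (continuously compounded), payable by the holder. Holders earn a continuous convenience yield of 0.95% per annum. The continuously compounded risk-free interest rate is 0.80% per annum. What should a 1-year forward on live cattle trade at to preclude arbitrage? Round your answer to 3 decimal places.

€1.461 per pound

Net carry = r + u − y = 0.0080 + 0.0095 − 0.0095 = 0.0080
F = S·e^((r+u−y)T) = 1.449 · e^(0.0080 × 1) = 1.449 · e^0.008000
= 1.449 × 1.008032 = €1.461 per pound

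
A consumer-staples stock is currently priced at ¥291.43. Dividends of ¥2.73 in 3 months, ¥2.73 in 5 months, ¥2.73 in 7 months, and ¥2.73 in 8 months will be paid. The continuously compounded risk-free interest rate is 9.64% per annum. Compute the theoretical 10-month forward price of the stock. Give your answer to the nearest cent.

¥304.51

PV(dividends) I = 2.73·e^(−0.0964·3/12) + 2.73·e^(−0.0964·5/12) + 2.73·e^(−0.0964·7/12) + 2.73·e^(−0.0964·8/12)
I = 2.6650 + 2.6225 + 2.5807 + 2.5601 = 10.4283
F = (S − I)·e^(rT) = (291.43 − 10.4283) · e^(0.0964·10/12)
= 281.0017 · e^0.080333 = 281.0017 × 1.083648 = ¥304.51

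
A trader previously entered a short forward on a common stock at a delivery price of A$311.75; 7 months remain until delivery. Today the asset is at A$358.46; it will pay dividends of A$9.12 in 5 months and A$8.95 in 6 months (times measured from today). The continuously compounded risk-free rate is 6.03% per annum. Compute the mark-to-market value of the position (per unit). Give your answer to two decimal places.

PV(remaining dividends) I = 9.12·e^(−0.0603·5/12) + 8.95·e^(−0.0603·6/12) = 17.5779
Current forward F = (S − I)·e^(rT) = (358.46 − 17.5779)·e^(0.0603·7/12) = 340.8821 × 1.035801 = 353.0860
Value (long) = (F − K)·e^(−rT) = (353.0860 − 311.75) × 0.965436 = 39.9073
Short position value = −(long value) = -A$39.91

-A$39.91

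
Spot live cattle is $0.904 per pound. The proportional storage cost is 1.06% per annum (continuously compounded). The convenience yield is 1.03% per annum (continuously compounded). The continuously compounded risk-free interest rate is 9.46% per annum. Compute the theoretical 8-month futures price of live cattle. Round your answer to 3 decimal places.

Net carry = r + u − y = 0.0946 + 0.0106 − 0.0103 = 0.0949
F = S·e^((r+u−y)T) = 0.904 · e^(0.0949 × 8/12) = 0.904 · e^0.063267
= 0.904 × 1.065311 = $0.963 per pound

$0.963 per pound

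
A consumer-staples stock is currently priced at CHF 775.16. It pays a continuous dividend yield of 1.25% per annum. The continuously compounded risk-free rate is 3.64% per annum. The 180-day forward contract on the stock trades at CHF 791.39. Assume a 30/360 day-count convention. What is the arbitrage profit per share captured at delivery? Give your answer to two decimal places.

Fair forward: F* = S·e^(carry·T), with carry = (r − q) = 0.0364 − 0.0125 = 0.0239
F* = 775.16 · e^(0.0239 × 180/360) = 775.16 · e^0.011950 = 775.16 × 1.012022 = CHF 784.4790
Market CHF 791.39 > fair CHF 784.4790: forward overpriced → cash-and-carry (buy spot, short the forward).
At maturity, profit = |F_mkt − F*| = |791.39 − 784.4790| = CHF 6.91 per share

CHF 6.91 per share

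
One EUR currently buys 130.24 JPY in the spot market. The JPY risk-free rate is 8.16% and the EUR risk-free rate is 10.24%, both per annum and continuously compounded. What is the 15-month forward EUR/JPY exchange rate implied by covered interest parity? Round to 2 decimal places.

F = S·e^((r_JPY − r_EUR)T) = 130.24 · e^((0.0816 − 0.1024) × 15/12)
= 130.24 · e^-0.026000 = 130.24 × 0.974335
F = 126.90 JPY per EUR

126.90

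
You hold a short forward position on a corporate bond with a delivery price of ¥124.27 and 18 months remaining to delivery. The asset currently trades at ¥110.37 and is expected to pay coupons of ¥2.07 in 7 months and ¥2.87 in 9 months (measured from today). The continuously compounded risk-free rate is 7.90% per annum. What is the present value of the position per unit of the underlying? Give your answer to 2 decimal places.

PV(remaining coupons) I = 2.07·e^(−0.0790·7/12) + 2.87·e^(−0.0790·9/12) = 4.6817
Current forward F = (S − I)·e^(rT) = (110.37 − 4.6817)·e^(0.0790·18/12) = 105.6883 × 1.125807 = 118.9846
Value (long) = (F − K)·e^(−rT) = (118.9846 − 124.27) × 0.888252 = -4.6948
Short position value = −(long value) = ¥4.69

¥4.69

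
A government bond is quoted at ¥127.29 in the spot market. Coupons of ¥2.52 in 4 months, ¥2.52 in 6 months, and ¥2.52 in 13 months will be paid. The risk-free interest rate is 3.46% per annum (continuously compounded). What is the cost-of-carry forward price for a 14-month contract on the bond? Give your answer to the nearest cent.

PV(coupons) I = 2.52·e^(−0.0346·4/12) + 2.52·e^(−0.0346·6/12) + 2.52·e^(−0.0346·13/12)
I = 2.4911 + 2.4768 + 2.4273 = 7.3952
F = (S − I)·e^(rT) = (127.29 − 7.3952) · e^(0.0346·14/12)
= 119.8948 · e^0.040367 = 119.8948 × 1.041193 = ¥124.83

¥124.83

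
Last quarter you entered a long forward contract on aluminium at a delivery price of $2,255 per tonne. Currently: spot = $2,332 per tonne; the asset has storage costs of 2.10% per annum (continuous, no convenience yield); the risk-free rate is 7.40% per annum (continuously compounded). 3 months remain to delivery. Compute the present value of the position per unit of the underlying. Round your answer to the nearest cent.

Current fair forward for the remaining 3 months: F = S·e^((r + u)·T), (r + u) = 0.0740 + 0.0210 = 0.0950
F = 2332 · e^(0.0950 × 3/12) = 2332 × 1.02403428 = 2388.0479
Value of long forward = (F − K)·e^(−rT) = (2388.0479 − 2255) · e^(−0.0740·3/12)
= 133.0479 × 0.98167007 = 130.61

$130.61 per tonne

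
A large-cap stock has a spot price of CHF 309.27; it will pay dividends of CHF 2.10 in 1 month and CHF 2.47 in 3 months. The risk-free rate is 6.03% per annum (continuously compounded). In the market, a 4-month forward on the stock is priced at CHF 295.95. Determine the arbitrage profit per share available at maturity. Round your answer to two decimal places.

CHF 14.98 per share

PV(dividends) I = 2.10·e^(−0.0603·1/12) + 2.47·e^(−0.0603·3/12) = 4.5225
Fair forward F* = (S − I)·e^(rT) = (309.27 − 4.5225)·e^0.020100 = 304.7475 × 1.020303 = 310.9348
Market CHF 295.95 < fair 310.9348: forward underpriced → reverse cash-and-carry (short the stock, invest proceeds at r, pay the dividends, go long the forward).
Profit at T = |F_mkt − F*| = |295.95 − 310.9348| = CHF 14.98 per share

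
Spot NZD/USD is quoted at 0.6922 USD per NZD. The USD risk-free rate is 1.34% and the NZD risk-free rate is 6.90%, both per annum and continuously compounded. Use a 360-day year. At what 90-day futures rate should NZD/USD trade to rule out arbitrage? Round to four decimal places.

0.6826

F = S·e^((r_USD − r_NZD)T) = 0.6922 · e^((0.0134 − 0.0690) × 90/360)
= 0.6922 · e^-0.013900 = 0.6922 × 0.986196
F = 0.6826 USD per NZD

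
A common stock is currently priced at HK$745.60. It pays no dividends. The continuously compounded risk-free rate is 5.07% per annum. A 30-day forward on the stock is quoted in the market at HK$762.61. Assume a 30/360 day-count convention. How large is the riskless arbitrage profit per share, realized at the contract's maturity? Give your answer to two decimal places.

Fair forward: F* = S·e^(carry·T), with carry = r = 0.0507
F* = 745.60 · e^(0.0507 × 30/360) = 745.60 · e^0.004225 = 745.60 × 1.004234 = HK$748.7569
Market HK$762.61 > fair HK$748.7569: forward overpriced → cash-and-carry (buy spot, short the forward).
At maturity, profit = |F_mkt − F*| = |762.61 − 748.7569| = HK$13.85 per share

HK$13.85 per share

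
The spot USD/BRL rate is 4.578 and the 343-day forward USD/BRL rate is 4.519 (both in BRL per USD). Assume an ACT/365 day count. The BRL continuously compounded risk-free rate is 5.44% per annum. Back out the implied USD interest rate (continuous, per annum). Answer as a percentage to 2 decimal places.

F = S·e^((r_BRL − r_USD)T) ⇒ r_USD = r_BRL − ln(F/S)/T
ln(4.519/4.578) = -0.012971; /(343/365) = -0.013803
r_USD = 0.0544 + 0.013803 = 0.068203
r_USD = 6.82%

6.82%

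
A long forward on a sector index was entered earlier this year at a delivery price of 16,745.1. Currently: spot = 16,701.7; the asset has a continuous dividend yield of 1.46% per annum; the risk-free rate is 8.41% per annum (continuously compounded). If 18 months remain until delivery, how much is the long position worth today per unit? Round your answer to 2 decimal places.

Current fair forward for the remaining 18 months: F = S·e^((r − q)·T), (r − q) = 0.0841 − 0.0146 = 0.0695
F = 16701.7 · e^(0.0695 × 18/12) = 16701.7 × 1.10987789 = 18536.8476
Value of long forward = (F − K)·e^(−rT) = (18536.8476 − 16745.1) · e^(−0.0841·18/12)
= 1791.7476 × 0.88148261 = 1579.39

1579.39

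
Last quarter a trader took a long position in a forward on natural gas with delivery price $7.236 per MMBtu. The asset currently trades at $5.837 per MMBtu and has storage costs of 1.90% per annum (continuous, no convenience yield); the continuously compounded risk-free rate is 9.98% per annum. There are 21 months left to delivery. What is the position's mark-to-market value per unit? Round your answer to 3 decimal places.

Current fair forward for the remaining 21 months: F = S·e^((r + u)·T), (r + u) = 0.0998 + 0.0190 = 0.1188
F = 5.837 · e^(0.1188 × 21/12) = 5.837 × 1.231090 = 7.1859
Value of long forward = (F − K)·e^(−rT) = (7.1859 − 7.236) · e^(−0.0998·21/12)
= -0.0501 × 0.839751 = -0.042

-$0.042 per MMBtu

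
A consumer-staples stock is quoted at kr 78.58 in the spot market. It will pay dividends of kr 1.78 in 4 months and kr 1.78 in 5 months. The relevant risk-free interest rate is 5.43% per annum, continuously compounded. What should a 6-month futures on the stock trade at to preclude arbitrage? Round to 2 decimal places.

kr 77.16

PV(dividends) I = 1.78·e^(−0.0543·4/12) + 1.78·e^(−0.0543·5/12)
I = 1.7481 + 1.7402 = 3.4883
F = (S − I)·e^(rT) = (78.58 − 3.4883) · e^(0.0543·6/12)
= 75.0917 · e^0.027150 = 75.0917 × 1.027522 = kr 77.16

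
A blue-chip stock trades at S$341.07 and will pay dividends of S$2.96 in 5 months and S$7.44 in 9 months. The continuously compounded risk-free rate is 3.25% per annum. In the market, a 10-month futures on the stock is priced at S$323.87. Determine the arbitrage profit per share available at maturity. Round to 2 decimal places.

S$16.10 per share

PV(dividends) I = 2.96·e^(−0.0325·5/12) + 7.44·e^(−0.0325·9/12) = 10.1810
Fair futures F* = (S − I)·e^(rT) = (341.07 − 10.1810)·e^0.027083 = 330.8890 × 1.027453 = 339.9729
Market S$323.87 < fair 339.9729: forward underpriced → reverse cash-and-carry (short the stock, invest proceeds at r, pay the dividends, go long the forward).
Profit at T = |F_mkt − F*| = |323.87 − 339.9729| = S$16.10 per share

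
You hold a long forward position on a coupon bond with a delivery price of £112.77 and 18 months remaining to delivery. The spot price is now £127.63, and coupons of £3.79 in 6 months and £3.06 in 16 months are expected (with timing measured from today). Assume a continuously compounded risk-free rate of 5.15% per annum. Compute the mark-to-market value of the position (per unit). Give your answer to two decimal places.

£16.69

PV(remaining coupons) I = 3.79·e^(−0.0515·6/12) + 3.06·e^(−0.0515·16/12) = 6.5506
Current forward F = (S − I)·e^(rT) = (127.63 − 6.5506)·e^(0.0515·18/12) = 121.0794 × 1.080312 = 130.8035
Value (long) = (F − K)·e^(−rT) = (130.8035 − 112.77) × 0.925658 = 16.6929
Value = £16.69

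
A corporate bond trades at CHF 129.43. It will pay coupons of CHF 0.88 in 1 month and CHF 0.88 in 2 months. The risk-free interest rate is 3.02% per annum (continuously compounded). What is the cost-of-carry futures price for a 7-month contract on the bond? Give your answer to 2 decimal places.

PV(coupons) I = 0.88·e^(−0.0302·1/12) + 0.88·e^(−0.0302·2/12)
I = 0.8778 + 0.8756 = 1.7534
F = (S − I)·e^(rT) = (129.43 − 1.7534) · e^(0.0302·7/12)
= 127.6766 · e^0.017617 = 127.6766 × 1.017773 = CHF 129.95

CHF 129.95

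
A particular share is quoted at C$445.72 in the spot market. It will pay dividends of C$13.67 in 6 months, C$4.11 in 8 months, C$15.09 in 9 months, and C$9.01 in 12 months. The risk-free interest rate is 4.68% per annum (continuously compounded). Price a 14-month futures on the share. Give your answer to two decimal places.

C$427.95

PV(dividends) I = 13.67·e^(−0.0468·6/12) + 4.11·e^(−0.0468·8/12) + 15.09·e^(−0.0468·9/12) + 9.01·e^(−0.0468·12/12)
I = 13.3538 + 3.9837 + 14.5695 + 8.5980 = 40.5050
F = (S − I)·e^(rT) = (445.72 − 40.5050) · e^(0.0468·14/12)
= 405.2150 · e^0.054600 = 405.2150 × 1.056118 = C$427.95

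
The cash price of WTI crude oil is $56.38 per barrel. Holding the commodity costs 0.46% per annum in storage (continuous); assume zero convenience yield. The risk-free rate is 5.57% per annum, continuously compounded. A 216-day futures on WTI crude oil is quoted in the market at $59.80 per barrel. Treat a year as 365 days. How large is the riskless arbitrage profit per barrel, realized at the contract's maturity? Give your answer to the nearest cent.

$1.37 per barrel

Fair futures: F* = S·e^(carry·T), with carry = (r + u) = 0.0557 + 0.0046 = 0.0603
F* = 56.38 · e^(0.0603 × 216/365) = 56.38 · e^0.035684 = 56.38 × 1.036328 = $58.4282
Market $59.80 > fair $58.4282: forward overpriced → cash-and-carry (buy spot, short the forward).
At maturity, profit = |F_mkt − F*| = |59.80 − 58.4282| = $1.37 per barrel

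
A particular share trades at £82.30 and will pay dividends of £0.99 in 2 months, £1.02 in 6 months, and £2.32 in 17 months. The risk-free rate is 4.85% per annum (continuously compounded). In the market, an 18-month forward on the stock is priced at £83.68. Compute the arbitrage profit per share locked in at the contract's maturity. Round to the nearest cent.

£0.37 per share

PV(dividends) I = 0.99·e^(−0.0485·2/12) + 1.02·e^(−0.0485·6/12) + 2.32·e^(−0.0485·17/12) = 4.1435
Fair forward F* = (S − I)·e^(rT) = (82.30 − 4.1435)·e^0.072750 = 78.1565 × 1.075462 = 84.0543
Market £83.68 < fair 84.0543: forward underpriced → reverse cash-and-carry (short the stock, invest proceeds at r, pay the dividends, go long the forward).
Profit at T = |F_mkt − F*| = |83.68 − 84.0543| = £0.37 per share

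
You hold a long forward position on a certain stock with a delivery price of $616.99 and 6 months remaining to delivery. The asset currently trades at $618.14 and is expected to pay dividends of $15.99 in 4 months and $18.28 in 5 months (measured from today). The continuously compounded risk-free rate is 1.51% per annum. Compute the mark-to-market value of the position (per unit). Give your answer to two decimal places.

-$28.28

PV(remaining dividends) I = 15.99·e^(−0.0151·4/12) + 18.28·e^(−0.0151·5/12) = 34.0751
Current forward F = (S − I)·e^(rT) = (618.14 − 34.0751)·e^(0.0151·6/12) = 584.0649 × 1.007579 = 588.4915
Value (long) = (F − K)·e^(−rT) = (588.4915 − 616.99) × 0.992478 = -28.2841
Value = -$28.28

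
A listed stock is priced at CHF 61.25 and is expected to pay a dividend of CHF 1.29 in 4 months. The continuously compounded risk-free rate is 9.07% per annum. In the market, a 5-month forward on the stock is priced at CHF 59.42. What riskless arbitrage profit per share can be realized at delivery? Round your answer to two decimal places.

PV(dividends) I = 1.29·e^(−0.0907·4/12) = 1.2516
Fair forward F* = (S − I)·e^(rT) = (61.25 − 1.2516)·e^0.037792 = 59.9984 × 1.038515 = 62.3092
Market CHF 59.42 < fair 62.3092: forward underpriced → reverse cash-and-carry (short the stock, invest proceeds at r, pay the dividends, go long the forward).
Profit at T = |F_mkt − F*| = |59.42 − 62.3092| = CHF 2.89 per share

CHF 2.89 per share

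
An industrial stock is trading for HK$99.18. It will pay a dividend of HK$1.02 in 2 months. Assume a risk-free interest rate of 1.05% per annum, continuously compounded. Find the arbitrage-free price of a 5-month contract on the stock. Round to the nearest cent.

HK$98.59

PV(dividends) I = 1.02·e^(−0.0105·2/12)
I = 1.0182
F = (S − I)·e^(rT) = (99.18 − 1.0182) · e^(0.0105·5/12)
= 98.1618 · e^0.004375 = 98.1618 × 1.004385 = HK$98.59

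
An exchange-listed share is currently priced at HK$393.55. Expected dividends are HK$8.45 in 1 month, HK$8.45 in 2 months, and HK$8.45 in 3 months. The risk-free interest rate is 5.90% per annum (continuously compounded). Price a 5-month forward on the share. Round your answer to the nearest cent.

HK$377.62

PV(dividends) I = 8.45·e^(−0.0590·1/12) + 8.45·e^(−0.0590·2/12) + 8.45·e^(−0.0590·3/12)
I = 8.4086 + 8.3673 + 8.3263 = 25.1022
F = (S − I)·e^(rT) = (393.55 − 25.1022) · e^(0.0590·5/12)
= 368.4478 · e^0.024583 = 368.4478 × 1.024888 = HK$377.62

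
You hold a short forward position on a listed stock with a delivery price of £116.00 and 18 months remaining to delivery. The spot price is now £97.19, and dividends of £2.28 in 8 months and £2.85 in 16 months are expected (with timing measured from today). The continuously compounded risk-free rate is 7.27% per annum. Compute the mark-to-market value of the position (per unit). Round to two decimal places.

£11.58

PV(remaining dividends) I = 2.28·e^(−0.0727·8/12) + 2.85·e^(−0.0727·16/12) = 4.7588
Current forward F = (S − I)·e^(rT) = (97.19 − 4.7588)·e^(0.0727·18/12) = 92.4312 × 1.115218 = 103.0809
Value (long) = (F − K)·e^(−rT) = (103.0809 − 116.00) × 0.896686 = -11.5844
Short position value = −(long value) = £11.58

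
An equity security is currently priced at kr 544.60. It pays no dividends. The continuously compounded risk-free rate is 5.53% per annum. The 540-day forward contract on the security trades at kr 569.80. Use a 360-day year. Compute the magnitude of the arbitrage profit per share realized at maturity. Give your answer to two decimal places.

Fair forward: F* = S·e^(carry·T), with carry = r = 0.0553
F* = 544.60 · e^(0.0553 × 540/360) = 544.60 · e^0.082950 = 544.60 × 1.086487 = kr 591.7008
Market kr 569.80 < fair kr 591.7008: forward underpriced → reverse cash-and-carry (short spot, go long the forward).
At maturity, profit = |F_mkt − F*| = |569.80 − 591.7008| = kr 21.90 per share

kr 21.90 per share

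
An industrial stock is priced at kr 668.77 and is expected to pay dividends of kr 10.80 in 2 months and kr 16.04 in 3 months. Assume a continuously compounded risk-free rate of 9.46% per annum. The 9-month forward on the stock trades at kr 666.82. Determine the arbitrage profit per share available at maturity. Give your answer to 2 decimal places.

kr 22.89 per share

PV(dividends) I = 10.80·e^(−0.0946·2/12) + 16.04·e^(−0.0946·3/12) = 26.2962
Fair forward F* = (S − I)·e^(rT) = (668.77 − 26.2962)·e^0.070950 = 642.4738 × 1.073528 = 689.7136
Market kr 666.82 < fair 689.7136: forward underpriced → reverse cash-and-carry (short the stock, invest proceeds at r, pay the dividends, go long the forward).
Profit at T = |F_mkt − F*| = |666.82 − 689.7136| = kr 22.89 per share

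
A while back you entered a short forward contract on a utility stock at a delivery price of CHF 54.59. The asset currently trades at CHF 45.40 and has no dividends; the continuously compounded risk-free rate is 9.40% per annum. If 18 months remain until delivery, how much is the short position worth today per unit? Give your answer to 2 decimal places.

Current fair forward for the remaining 18 months: F = S·e^(r·T), r = 0.0940
F = 45.40 · e^(0.0940 × 18/12) = 45.40 × 1.151425 = 52.2747
Value of long forward = (F − K)·e^(−rT) = (52.2747 − 54.59) · e^(−0.0940·18/12)
= -2.3153 × 0.868489 = -2.01
Short position value = −(long value) = CHF 2.01

CHF 2.01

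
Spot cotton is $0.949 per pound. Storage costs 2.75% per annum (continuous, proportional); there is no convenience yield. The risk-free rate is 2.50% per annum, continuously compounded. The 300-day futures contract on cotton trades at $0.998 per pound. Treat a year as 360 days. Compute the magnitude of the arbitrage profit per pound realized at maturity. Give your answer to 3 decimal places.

Fair futures: F* = S·e^(carry·T), with carry = (r + u) = 0.0250 + 0.0275 = 0.0525
F* = 0.949 · e^(0.0525 × 300/360) = 0.949 · e^0.043750 = 0.949 × 1.044721 = $0.9914
Market $0.998 > fair $0.9914: forward overpriced → cash-and-carry (buy spot, short the forward).
At maturity, profit = |F_mkt − F*| = |0.998 − 0.9914| = $0.007 per pound

$0.007 per pound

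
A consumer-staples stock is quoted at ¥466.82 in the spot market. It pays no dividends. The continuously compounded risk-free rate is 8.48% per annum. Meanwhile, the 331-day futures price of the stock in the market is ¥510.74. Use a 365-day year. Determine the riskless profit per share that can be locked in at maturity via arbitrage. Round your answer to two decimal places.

Fair futures: F* = S·e^(carry·T), with carry = r = 0.0848
F* = 466.82 · e^(0.0848 × 331/365) = 466.82 · e^0.076901 = 466.82 × 1.079935 = ¥504.1353
Market ¥510.74 > fair ¥504.1353: forward overpriced → cash-and-carry (buy spot, short the forward).
At maturity, profit = |F_mkt − F*| = |510.74 − 504.1353| = ¥6.60 per share

¥6.60 per share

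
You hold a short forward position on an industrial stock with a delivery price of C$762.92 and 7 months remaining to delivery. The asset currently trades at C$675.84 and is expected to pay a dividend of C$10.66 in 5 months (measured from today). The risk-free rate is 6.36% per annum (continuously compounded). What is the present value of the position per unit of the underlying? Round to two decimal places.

C$69.68

PV(remaining dividends) I = 10.66·e^(−0.0636·5/12) = 10.3812
Current forward F = (S − I)·e^(rT) = (675.84 − 10.3812)·e^(0.0636·7/12) = 665.4588 × 1.037797 = 690.6111
Value (long) = (F − K)·e^(−rT) = (690.6111 − 762.92) × 0.963580 = -69.6754
Short position value = −(long value) = C$69.68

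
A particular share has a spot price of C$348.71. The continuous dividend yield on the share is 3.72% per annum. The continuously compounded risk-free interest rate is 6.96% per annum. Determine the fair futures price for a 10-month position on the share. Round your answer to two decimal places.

F = S·e^((r − q)T) = 348.71 · e^((0.0696 − 0.0372) × 10/12)
= 348.71 · e^0.027000 = 348.71 × 1.027368
F = C$358.25

C$358.25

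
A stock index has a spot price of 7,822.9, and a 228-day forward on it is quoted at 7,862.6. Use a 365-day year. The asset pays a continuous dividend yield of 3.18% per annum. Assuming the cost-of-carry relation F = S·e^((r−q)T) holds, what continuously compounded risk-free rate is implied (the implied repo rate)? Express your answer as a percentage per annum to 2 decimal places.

3.99%

From F = S·e^((r−q)T): (r − q) = ln(F/S)/T
ln(7862.6/7822.9) = ln(1.005075) = 0.005062
(r − q) = 0.005062 / (228/365) = 0.008104
r = ln(F/S)/T + q = 0.008104 + 0.0318 = 0.039904
r = 3.99%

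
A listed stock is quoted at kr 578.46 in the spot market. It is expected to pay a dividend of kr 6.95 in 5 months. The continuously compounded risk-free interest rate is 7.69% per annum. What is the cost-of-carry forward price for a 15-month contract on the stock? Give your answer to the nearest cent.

kr 629.41

PV(dividends) I = 6.95·e^(−0.0769·5/12)
I = 6.7308
F = (S − I)·e^(rT) = (578.46 − 6.7308) · e^(0.0769·15/12)
= 571.7292 · e^0.096125 = 571.7292 × 1.100897 = kr 629.41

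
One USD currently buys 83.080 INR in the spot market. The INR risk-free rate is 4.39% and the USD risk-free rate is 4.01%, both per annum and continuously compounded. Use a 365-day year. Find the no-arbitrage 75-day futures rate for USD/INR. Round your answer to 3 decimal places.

83.145

F = S·e^((r_INR − r_USD)T) = 83.080 · e^((0.0439 − 0.0401) × 75/365)
= 83.080 · e^0.000781 = 83.080 × 1.000781
F = 83.145 INR per USD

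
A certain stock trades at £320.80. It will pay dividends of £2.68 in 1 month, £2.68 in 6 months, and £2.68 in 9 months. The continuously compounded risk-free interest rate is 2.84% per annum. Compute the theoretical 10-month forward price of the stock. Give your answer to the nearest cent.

£320.35

PV(dividends) I = 2.68·e^(−0.0284·1/12) + 2.68·e^(−0.0284·6/12) + 2.68·e^(−0.0284·9/12)
I = 2.6737 + 2.6422 + 2.6235 = 7.9394
F = (S − I)·e^(rT) = (320.80 − 7.9394) · e^(0.0284·10/12)
= 312.8606 · e^0.023667 = 312.8606 × 1.023949 = £320.35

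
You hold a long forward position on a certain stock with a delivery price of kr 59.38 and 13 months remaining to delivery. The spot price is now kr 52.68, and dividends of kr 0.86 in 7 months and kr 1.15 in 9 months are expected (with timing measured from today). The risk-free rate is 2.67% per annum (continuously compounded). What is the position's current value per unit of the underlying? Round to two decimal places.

-kr 6.98

PV(remaining dividends) I = 0.86·e^(−0.0267·7/12) + 1.15·e^(−0.0267·9/12) = 1.9739
Current forward F = (S − I)·e^(rT) = (52.68 − 1.9739)·e^(0.0267·13/12) = 50.7061 × 1.029347 = 52.1942
Value (long) = (F − K)·e^(−rT) = (52.1942 − 59.38) × 0.971489 = -6.9809
Value = -kr 6.98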